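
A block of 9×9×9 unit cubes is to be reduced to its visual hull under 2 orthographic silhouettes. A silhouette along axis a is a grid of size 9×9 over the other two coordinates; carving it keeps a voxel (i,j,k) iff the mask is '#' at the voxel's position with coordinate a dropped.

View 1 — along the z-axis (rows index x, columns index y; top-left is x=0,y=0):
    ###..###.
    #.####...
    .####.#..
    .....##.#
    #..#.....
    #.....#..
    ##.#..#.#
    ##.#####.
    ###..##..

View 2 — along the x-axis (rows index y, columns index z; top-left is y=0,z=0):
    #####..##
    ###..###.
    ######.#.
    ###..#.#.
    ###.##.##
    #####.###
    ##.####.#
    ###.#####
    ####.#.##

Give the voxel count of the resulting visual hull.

voxel count = 272

initial block: 9^3 = 729
[1] z-view keeps 40 columns → grid now 360
[2] x-view keeps 62 columns → grid now 272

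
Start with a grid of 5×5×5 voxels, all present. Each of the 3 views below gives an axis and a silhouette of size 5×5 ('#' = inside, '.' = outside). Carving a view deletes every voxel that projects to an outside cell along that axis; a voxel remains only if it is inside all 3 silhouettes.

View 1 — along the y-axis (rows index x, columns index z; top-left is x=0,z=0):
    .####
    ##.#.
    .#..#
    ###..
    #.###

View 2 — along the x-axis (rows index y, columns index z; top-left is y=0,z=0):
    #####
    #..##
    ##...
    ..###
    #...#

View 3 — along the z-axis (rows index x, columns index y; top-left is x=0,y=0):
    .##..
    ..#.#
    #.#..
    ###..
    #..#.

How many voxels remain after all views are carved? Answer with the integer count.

22 voxels

full grid |V| = 125
after view 1 [y-axis, 16 of 25 cells solid] → remaining = 80
after view 2 [x-axis, 15 of 25 cells solid] → remaining = 47
after view 3 [z-axis, 11 of 25 cells solid] → remaining = 22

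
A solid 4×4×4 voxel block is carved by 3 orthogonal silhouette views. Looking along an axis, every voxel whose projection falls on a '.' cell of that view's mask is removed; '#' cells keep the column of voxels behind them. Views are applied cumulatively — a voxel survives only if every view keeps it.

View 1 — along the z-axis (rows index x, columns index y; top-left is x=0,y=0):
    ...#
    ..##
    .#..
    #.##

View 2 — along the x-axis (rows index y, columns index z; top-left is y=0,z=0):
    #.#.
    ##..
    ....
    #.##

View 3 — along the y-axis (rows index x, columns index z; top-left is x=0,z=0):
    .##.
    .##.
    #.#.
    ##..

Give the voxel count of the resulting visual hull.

full grid |V| = 64
V1 z: intersect with XY mask (7 set) -- 28 left
V2 x: intersect with YZ mask (7 set) -- 13 left
V3 y: intersect with XZ mask (8 set) -- 5 left

remaining voxels: 5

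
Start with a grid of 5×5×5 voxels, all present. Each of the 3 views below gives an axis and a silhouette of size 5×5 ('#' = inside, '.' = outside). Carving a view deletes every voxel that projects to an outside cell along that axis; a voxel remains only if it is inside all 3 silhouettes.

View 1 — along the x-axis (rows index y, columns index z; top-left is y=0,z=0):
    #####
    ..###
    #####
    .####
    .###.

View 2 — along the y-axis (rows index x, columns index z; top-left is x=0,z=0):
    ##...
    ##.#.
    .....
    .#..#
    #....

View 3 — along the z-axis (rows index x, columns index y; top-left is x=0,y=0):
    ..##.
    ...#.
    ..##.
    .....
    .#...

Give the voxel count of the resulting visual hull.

full grid |V| = 125
carve view 1 (along x, YZ-mask fill 20/25): 100 voxels remain
carve view 2 (along y, XZ-mask fill 8/25): 27 voxels remain
carve view 3 (along z, XY-mask fill 6/25): 5 voxels remain

remaining voxels: 5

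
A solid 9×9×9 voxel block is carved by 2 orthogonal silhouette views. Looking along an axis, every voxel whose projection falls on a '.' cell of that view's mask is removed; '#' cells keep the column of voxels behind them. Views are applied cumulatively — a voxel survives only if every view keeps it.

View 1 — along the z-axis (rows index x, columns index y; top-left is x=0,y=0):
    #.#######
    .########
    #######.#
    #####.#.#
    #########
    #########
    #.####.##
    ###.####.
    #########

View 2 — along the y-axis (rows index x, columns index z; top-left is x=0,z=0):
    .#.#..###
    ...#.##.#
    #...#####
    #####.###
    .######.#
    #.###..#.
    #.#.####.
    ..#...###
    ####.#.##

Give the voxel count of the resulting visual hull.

voxel count = 417

start: 9×9×9 = 729 voxels
after view 1 [z-axis, 72 of 81 cells solid] → remaining = 648
after view 2 [y-axis, 52 of 81 cells solid] → remaining = 417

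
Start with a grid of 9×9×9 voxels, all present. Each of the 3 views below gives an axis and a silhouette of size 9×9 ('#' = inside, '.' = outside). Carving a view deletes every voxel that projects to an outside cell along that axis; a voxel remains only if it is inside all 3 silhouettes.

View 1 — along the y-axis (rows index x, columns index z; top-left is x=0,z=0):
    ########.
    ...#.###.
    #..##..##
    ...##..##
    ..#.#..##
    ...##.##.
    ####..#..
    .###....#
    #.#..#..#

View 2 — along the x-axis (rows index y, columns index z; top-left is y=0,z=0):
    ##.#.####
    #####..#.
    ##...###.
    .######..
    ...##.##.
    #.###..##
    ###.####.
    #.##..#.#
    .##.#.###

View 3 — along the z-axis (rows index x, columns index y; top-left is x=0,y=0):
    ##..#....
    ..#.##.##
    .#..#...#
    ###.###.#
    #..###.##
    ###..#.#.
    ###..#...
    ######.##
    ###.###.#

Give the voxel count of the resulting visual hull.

voxel count = 135

initial block: 9^3 = 729
  1. axis=1 (XZ plane), |mask|=42  ⇒  voxels=378
  2. axis=0 (YZ plane), |mask|=52  ⇒  voxels=246
  3. axis=2 (XY plane), |mask|=48  ⇒  voxels=135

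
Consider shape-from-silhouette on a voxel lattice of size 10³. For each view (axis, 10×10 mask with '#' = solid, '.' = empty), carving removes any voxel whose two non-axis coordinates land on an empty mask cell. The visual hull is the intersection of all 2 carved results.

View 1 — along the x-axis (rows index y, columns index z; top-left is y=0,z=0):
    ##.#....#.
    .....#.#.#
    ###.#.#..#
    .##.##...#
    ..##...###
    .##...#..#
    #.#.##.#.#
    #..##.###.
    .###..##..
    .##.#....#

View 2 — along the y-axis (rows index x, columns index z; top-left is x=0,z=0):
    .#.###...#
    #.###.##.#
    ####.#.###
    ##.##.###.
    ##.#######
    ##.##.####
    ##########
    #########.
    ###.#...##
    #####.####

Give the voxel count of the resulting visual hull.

start: 10×10×10 = 1000 voxels
carve view 1 (along x, YZ-mask fill 48/100): 480 voxels remain
carve view 2 (along y, XZ-mask fill 78/100): 376 voxels remain

376 voxels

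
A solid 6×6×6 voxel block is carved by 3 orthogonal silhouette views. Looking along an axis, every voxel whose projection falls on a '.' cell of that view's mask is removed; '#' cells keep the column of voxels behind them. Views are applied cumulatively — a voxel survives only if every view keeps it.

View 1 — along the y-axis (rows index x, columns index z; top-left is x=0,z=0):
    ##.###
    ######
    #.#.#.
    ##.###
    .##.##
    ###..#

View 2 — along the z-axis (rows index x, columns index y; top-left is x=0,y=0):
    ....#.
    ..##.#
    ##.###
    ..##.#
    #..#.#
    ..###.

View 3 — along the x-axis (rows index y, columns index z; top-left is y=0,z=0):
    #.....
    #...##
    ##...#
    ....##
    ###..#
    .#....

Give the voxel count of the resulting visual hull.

before carving: 216 voxels (6×6×6)
after view 1 [y-axis, 27 of 36 cells solid] → remaining = 162
after view 2 [z-axis, 18 of 36 cells solid] → remaining = 77
after view 3 [x-axis, 14 of 36 cells solid] → remaining = 32

|visual hull| = 32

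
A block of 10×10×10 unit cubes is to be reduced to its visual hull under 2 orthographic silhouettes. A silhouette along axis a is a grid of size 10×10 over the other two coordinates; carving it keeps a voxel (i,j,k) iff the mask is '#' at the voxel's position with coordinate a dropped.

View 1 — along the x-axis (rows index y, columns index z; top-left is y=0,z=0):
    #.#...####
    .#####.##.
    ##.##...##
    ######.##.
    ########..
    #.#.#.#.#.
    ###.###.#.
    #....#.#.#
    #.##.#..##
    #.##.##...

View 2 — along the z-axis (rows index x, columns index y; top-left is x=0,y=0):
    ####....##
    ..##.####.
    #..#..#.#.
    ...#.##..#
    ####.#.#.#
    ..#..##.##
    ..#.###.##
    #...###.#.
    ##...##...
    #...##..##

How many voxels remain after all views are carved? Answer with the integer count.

initial block: 10^3 = 1000
  1. axis=0 (YZ plane), |mask|=62  ⇒  voxels=620
  2. axis=2 (XY plane), |mask|=52  ⇒  voxels=320

remaining voxels: 320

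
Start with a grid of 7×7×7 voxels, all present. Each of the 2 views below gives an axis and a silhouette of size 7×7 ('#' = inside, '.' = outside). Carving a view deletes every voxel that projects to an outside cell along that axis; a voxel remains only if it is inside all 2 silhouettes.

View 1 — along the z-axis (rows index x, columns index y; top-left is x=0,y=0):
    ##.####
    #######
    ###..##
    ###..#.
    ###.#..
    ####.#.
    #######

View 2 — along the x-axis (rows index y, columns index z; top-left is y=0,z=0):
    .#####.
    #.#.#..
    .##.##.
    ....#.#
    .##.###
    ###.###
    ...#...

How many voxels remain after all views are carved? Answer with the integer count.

remaining voxels: 148

full grid |V| = 343
[1] z-view keeps 38 columns → grid now 266
[2] x-view keeps 26 columns → grid now 148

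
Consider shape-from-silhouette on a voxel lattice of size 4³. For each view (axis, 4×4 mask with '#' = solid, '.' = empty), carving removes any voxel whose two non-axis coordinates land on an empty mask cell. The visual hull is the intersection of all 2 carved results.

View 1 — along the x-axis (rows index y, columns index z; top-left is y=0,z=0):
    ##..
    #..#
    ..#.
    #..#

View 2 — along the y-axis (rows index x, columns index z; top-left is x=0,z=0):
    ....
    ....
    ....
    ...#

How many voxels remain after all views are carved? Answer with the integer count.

initial block: 4^3 = 64
step 1: project along x, AND mask (7/16) → |grid| = 28
step 2: project along y, AND mask (1/16) → |grid| = 2

voxel count = 2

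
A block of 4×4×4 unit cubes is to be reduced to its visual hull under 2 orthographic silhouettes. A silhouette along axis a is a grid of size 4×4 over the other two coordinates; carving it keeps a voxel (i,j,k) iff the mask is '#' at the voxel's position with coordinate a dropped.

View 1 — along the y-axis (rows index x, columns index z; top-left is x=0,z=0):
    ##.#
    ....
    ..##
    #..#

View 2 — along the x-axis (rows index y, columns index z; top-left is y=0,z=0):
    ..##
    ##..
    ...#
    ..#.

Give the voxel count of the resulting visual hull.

voxel count = 11

before carving: 64 voxels (4×4×4)
[1] y-view keeps 7 columns → grid now 28
[2] x-view keeps 6 columns → grid now 11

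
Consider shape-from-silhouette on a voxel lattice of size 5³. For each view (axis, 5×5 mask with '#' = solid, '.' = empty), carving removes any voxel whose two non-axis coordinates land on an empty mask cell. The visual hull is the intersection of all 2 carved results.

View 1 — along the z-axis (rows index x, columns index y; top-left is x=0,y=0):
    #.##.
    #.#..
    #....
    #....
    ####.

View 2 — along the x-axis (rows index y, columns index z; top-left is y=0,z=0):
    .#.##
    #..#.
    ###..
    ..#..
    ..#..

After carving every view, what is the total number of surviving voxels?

28 voxels

full grid |V| = 125
carve view 1 (along z, XY-mask fill 11/25): 55 voxels remain
carve view 2 (along x, YZ-mask fill 10/25): 28 voxels remain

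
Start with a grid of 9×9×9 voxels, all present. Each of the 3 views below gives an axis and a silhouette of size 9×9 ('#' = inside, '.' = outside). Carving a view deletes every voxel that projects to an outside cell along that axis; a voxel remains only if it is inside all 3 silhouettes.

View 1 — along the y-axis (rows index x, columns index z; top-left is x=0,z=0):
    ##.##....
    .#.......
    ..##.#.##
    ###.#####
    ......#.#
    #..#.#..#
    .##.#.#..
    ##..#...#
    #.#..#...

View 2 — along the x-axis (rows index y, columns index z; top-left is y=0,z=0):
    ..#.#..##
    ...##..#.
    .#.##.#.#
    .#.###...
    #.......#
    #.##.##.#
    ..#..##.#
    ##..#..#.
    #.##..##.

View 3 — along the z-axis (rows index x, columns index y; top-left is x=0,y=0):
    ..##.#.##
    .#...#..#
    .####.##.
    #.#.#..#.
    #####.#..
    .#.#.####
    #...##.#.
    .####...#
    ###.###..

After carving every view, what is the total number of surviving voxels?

before carving: 729 voxels (9×9×9)
step 1: project along y, AND mask (35/81) → |grid| = 315
step 2: project along x, AND mask (37/81) → |grid| = 143
step 3: project along z, AND mask (45/81) → |grid| = 78

remaining voxels: 78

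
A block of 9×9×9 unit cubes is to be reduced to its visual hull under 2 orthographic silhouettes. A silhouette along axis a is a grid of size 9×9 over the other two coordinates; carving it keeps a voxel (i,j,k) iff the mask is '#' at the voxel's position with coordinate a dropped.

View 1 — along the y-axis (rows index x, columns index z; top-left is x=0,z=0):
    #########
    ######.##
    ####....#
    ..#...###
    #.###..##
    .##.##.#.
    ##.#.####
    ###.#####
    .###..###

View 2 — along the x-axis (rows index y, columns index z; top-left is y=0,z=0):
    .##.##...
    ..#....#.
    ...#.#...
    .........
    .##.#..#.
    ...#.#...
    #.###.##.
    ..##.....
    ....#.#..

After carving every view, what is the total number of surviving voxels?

remaining voxels: 153

before carving: 729 voxels (9×9×9)
step 1: project along y, AND mask (58/81) → |grid| = 522
step 2: project along x, AND mask (24/81) → |grid| = 153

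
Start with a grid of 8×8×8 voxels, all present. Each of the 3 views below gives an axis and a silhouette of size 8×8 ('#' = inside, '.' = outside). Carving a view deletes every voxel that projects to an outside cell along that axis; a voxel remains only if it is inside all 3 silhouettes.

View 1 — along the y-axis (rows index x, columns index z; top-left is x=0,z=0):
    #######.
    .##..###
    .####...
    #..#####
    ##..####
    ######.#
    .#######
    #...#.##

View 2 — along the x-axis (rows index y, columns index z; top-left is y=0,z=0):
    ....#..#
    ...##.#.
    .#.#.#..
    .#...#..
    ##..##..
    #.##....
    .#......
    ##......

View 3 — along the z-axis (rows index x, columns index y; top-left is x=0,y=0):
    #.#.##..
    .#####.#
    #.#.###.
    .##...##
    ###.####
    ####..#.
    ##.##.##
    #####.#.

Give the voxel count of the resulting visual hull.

before carving: 512 voxels (8×8×8)
carve view 1 (along y, XZ-mask fill 46/64): 368 voxels remain
carve view 2 (along x, YZ-mask fill 20/64): 116 voxels remain
carve view 3 (along z, XY-mask fill 43/64): 76 voxels remain

76 voxels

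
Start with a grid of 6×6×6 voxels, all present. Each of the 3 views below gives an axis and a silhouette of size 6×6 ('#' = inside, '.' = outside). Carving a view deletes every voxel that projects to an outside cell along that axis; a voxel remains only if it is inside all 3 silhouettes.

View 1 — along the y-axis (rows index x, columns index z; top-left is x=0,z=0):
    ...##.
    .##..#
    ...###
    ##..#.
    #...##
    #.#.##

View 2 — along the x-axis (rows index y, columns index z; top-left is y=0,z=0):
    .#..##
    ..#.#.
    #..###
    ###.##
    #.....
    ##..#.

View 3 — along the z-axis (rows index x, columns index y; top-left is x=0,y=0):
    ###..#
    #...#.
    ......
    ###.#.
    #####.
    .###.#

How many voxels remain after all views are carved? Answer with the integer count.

voxel count = 34

full grid |V| = 216
V1 y: intersect with XZ mask (18 set) -- 108 left
V2 x: intersect with YZ mask (18 set) -- 61 left
V3 z: intersect with XY mask (19 set) -- 34 left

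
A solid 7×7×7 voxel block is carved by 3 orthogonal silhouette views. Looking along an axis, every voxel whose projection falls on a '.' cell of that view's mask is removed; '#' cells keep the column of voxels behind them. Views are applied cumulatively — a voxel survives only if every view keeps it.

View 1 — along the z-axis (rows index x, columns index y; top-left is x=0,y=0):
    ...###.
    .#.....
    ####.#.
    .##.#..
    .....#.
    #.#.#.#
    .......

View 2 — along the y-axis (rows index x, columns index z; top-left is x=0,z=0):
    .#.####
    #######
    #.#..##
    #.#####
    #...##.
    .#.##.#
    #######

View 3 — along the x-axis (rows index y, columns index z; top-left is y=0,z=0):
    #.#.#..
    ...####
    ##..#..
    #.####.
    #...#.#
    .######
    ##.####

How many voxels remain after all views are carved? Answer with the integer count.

45 voxels

before carving: 343 voxels (7×7×7)
  1. axis=2 (XY plane), |mask|=17  ⇒  voxels=119
  2. axis=1 (XZ plane), |mask|=36  ⇒  voxels=79
  3. axis=0 (YZ plane), |mask|=30  ⇒  voxels=45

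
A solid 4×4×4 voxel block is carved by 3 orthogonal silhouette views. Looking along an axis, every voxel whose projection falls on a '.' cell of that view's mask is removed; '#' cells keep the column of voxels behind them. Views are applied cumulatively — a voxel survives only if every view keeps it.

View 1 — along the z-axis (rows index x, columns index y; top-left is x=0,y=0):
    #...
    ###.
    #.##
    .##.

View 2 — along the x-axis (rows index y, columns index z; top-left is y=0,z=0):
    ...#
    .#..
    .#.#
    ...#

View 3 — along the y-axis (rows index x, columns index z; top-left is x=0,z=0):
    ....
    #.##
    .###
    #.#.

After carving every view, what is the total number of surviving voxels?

initial block: 4^3 = 64
step 1: project along z, AND mask (9/16) → |grid| = 36
step 2: project along x, AND mask (5/16) → |grid| = 12
step 3: project along y, AND mask (8/16) → |grid| = 6

remaining voxels: 6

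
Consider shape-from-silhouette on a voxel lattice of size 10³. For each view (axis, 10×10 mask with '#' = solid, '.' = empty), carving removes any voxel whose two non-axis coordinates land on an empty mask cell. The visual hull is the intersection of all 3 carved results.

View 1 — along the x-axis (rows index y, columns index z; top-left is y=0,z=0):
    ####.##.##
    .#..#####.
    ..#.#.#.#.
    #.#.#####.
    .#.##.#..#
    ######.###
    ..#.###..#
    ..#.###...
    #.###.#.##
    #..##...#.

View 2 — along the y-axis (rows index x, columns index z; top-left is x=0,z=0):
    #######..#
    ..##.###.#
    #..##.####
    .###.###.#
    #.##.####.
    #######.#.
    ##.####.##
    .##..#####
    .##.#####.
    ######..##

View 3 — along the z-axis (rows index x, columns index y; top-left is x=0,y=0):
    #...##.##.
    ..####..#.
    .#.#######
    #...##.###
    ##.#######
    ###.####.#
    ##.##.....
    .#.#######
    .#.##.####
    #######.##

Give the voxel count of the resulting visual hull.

voxel count = 309

full grid |V| = 1000
[1] x-view keeps 59 columns → grid now 590
[2] y-view keeps 73 columns → grid now 436
[3] z-view keeps 69 columns → grid now 309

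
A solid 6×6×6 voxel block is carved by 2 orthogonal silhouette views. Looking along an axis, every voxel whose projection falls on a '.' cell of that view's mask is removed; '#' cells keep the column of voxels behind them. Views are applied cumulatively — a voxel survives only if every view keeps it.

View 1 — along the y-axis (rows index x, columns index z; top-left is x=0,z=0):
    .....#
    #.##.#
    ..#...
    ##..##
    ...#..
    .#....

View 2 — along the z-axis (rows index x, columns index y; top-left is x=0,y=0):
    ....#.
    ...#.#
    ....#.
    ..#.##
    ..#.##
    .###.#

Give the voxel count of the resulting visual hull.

remaining voxels: 29

initial block: 6^3 = 216
carve view 1 (along y, XZ-mask fill 12/36): 72 voxels remain
carve view 2 (along z, XY-mask fill 14/36): 29 voxels remain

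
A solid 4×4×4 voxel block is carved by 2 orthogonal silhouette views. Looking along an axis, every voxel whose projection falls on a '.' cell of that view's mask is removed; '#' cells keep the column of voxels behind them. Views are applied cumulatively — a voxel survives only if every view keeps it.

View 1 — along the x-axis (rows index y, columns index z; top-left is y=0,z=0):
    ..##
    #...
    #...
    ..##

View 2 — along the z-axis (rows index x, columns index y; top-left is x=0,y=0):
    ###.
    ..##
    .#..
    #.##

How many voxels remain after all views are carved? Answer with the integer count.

13 voxels

full grid |V| = 64
V1 x: intersect with YZ mask (6 set) -- 24 left
V2 z: intersect with XY mask (9 set) -- 13 left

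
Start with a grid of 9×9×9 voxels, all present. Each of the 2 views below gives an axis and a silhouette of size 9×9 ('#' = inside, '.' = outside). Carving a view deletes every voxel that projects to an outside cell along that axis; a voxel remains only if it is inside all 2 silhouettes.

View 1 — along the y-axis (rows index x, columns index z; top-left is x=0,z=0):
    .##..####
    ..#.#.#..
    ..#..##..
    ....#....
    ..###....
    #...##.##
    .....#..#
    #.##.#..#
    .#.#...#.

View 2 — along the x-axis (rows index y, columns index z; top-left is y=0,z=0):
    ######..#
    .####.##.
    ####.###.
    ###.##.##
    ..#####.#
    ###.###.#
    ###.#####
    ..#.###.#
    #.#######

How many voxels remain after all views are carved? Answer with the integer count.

remaining voxels: 220

start: 9×9×9 = 729 voxels
  1. axis=1 (XZ plane), |mask|=31  ⇒  voxels=279
  2. axis=0 (YZ plane), |mask|=61  ⇒  voxels=220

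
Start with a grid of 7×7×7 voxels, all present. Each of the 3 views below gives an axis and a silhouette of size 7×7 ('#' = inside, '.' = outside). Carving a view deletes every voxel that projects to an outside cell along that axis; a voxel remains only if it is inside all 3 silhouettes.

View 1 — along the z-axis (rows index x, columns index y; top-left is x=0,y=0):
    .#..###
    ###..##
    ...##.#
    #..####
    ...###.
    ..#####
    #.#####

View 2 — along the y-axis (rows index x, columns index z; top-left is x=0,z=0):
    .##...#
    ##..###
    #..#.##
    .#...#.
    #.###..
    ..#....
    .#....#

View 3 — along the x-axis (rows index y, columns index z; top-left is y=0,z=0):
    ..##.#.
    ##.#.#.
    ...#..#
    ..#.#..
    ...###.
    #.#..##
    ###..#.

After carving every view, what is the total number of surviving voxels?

start: 7×7×7 = 343 voxels
[1] z-view keeps 31 columns → grid now 217
[2] y-view keeps 21 columns → grid now 88
[3] x-view keeps 22 columns → grid now 37

|visual hull| = 37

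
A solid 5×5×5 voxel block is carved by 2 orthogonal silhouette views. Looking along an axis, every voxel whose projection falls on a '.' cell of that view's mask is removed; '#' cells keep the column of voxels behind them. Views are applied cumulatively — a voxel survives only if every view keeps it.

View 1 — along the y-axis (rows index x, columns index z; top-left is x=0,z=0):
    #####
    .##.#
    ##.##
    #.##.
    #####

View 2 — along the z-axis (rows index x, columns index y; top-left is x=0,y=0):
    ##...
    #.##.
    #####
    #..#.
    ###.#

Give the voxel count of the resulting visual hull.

voxel count = 65

initial block: 5^3 = 125
carve view 1 (along y, XZ-mask fill 20/25): 100 voxels remain
carve view 2 (along z, XY-mask fill 16/25): 65 voxels remain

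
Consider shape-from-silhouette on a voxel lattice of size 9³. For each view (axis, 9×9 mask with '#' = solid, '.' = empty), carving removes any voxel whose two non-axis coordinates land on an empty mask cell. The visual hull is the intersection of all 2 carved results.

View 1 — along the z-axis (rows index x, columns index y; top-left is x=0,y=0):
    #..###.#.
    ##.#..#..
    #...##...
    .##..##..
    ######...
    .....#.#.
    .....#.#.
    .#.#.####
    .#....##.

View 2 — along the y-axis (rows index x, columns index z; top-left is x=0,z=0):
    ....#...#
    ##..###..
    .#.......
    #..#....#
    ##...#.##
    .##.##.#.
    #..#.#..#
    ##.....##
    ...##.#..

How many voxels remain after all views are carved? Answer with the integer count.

initial block: 9^3 = 729
  1. axis=2 (XY plane), |mask|=35  ⇒  voxels=315
  2. axis=1 (XZ plane), |mask|=32  ⇒  voxels=126

remaining voxels: 126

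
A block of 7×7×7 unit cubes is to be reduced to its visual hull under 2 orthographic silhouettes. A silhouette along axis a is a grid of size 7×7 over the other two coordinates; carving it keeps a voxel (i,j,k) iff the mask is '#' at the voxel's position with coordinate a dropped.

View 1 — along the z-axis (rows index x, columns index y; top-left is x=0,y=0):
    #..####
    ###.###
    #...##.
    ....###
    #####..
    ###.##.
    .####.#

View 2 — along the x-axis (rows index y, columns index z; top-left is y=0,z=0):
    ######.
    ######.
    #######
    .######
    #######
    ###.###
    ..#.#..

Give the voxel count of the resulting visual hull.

before carving: 343 voxels (7×7×7)
carve view 1 (along z, XY-mask fill 32/49): 224 voxels remain
carve view 2 (along x, YZ-mask fill 40/49): 187 voxels remain

|visual hull| = 187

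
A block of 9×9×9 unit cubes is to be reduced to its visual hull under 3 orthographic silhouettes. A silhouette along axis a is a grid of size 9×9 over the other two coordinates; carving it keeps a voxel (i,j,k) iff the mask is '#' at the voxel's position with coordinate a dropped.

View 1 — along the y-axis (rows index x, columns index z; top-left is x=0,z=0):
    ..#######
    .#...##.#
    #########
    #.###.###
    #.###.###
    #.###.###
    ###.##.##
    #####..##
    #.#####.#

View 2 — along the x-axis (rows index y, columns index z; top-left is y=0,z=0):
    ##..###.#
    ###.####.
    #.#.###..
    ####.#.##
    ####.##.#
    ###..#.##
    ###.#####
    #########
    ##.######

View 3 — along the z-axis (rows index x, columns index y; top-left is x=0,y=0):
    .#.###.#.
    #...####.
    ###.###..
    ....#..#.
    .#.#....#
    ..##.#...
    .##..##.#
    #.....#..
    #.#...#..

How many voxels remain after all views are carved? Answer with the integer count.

remaining voxels: 180

full grid |V| = 729
step 1: project along y, AND mask (62/81) → |grid| = 558
step 2: project along x, AND mask (63/81) → |grid| = 426
step 3: project along z, AND mask (34/81) → |grid| = 180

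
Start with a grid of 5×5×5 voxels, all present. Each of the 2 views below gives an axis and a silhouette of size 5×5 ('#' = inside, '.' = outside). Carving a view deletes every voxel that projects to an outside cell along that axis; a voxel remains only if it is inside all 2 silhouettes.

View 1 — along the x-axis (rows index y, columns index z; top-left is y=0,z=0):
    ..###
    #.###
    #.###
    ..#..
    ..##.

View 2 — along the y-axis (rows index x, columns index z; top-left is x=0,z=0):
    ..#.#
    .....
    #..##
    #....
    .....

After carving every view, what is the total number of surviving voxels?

|visual hull| = 19

before carving: 125 voxels (5×5×5)
V1 x: intersect with YZ mask (14 set) -- 70 left
V2 y: intersect with XZ mask (6 set) -- 19 left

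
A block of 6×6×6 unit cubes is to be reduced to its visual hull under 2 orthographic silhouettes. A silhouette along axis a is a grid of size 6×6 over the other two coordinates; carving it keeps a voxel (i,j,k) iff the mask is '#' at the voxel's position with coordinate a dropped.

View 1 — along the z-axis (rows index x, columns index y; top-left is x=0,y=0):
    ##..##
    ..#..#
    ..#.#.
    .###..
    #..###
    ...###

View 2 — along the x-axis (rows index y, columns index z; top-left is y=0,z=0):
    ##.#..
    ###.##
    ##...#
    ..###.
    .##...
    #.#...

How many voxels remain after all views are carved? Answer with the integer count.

50 voxels

start: 6×6×6 = 216 voxels
step 1: project along z, AND mask (18/36) → |grid| = 108
step 2: project along x, AND mask (18/36) → |grid| = 50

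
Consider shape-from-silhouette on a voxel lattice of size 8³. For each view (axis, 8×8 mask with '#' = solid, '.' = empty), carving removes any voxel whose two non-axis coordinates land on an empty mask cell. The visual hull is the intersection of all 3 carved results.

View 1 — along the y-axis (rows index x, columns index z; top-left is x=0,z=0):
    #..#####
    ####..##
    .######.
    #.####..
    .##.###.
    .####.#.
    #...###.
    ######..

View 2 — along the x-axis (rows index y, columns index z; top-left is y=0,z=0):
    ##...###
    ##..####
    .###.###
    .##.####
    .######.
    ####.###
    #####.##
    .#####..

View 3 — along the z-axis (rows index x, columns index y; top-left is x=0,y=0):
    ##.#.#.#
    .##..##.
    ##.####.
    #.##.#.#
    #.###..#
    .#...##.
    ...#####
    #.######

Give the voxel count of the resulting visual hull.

remaining voxels: 164

before carving: 512 voxels (8×8×8)
  1. axis=1 (XZ plane), |mask|=43  ⇒  voxels=344
  2. axis=0 (YZ plane), |mask|=48  ⇒  voxels=257
  3. axis=2 (XY plane), |mask|=40  ⇒  voxels=164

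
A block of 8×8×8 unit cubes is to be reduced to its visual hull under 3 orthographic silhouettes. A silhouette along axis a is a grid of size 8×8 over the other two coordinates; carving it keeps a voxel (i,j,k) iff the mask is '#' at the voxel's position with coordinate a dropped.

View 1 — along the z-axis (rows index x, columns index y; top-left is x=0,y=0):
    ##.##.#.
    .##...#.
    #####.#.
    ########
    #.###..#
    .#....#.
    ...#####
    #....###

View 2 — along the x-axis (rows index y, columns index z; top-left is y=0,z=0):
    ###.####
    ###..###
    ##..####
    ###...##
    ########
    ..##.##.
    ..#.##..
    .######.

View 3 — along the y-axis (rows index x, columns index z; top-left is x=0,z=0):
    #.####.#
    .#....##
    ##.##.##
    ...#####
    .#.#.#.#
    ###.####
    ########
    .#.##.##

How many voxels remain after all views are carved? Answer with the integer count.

before carving: 512 voxels (8×8×8)
step 1: project along z, AND mask (38/64) → |grid| = 304
step 2: project along x, AND mask (45/64) → |grid| = 211
step 3: project along y, AND mask (44/64) → |grid| = 140

|visual hull| = 140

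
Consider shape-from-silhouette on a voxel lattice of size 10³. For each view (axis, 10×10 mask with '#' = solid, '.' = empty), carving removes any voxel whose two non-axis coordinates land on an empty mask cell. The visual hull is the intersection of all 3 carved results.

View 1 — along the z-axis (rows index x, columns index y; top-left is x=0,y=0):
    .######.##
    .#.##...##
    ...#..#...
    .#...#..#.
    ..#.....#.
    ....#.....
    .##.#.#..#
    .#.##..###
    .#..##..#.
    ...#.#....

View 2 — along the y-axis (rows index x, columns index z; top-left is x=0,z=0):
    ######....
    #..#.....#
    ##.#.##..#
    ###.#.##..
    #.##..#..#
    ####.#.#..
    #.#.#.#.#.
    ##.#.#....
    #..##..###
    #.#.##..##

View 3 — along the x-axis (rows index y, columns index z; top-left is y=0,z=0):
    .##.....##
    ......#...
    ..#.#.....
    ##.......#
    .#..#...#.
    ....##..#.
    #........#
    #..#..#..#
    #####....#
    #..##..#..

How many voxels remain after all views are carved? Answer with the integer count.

remaining voxels: 72

start: 10×10×10 = 1000 voxels
after view 1 [z-axis, 38 of 100 cells solid] → remaining = 380
after view 2 [y-axis, 53 of 100 cells solid] → remaining = 194
after view 3 [x-axis, 32 of 100 cells solid] → remaining = 72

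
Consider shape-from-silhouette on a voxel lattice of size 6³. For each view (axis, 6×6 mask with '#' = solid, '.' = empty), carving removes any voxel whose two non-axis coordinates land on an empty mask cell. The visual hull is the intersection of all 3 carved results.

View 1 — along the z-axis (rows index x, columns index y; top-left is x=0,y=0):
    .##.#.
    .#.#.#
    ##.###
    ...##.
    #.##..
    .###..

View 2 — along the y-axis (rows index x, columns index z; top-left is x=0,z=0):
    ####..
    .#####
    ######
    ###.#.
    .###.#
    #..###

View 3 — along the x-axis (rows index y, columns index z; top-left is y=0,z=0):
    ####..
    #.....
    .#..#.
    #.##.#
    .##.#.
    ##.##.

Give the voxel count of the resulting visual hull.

|visual hull| = 43

initial block: 6^3 = 216
step 1: project along z, AND mask (19/36) → |grid| = 114
step 2: project along y, AND mask (27/36) → |grid| = 89
step 3: project along x, AND mask (18/36) → |grid| = 43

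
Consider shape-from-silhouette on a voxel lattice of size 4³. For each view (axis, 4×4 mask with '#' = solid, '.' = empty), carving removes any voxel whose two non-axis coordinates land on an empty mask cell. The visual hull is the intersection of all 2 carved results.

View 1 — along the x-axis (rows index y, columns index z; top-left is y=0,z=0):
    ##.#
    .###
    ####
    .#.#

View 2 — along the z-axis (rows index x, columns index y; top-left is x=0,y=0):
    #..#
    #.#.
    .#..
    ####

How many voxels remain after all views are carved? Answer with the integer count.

before carving: 64 voxels (4×4×4)
step 1: project along x, AND mask (12/16) → |grid| = 48
step 2: project along z, AND mask (9/16) → |grid| = 27

27 voxels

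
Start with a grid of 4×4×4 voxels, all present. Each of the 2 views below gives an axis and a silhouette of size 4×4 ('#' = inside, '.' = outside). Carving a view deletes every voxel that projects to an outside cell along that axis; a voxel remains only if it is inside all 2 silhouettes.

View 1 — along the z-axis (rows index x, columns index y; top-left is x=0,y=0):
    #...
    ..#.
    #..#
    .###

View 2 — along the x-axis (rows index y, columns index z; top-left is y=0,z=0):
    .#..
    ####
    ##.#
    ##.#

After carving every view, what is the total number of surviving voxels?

initial block: 4^3 = 64
  1. axis=2 (XY plane), |mask|=7  ⇒  voxels=28
  2. axis=0 (YZ plane), |mask|=11  ⇒  voxels=18

remaining voxels: 18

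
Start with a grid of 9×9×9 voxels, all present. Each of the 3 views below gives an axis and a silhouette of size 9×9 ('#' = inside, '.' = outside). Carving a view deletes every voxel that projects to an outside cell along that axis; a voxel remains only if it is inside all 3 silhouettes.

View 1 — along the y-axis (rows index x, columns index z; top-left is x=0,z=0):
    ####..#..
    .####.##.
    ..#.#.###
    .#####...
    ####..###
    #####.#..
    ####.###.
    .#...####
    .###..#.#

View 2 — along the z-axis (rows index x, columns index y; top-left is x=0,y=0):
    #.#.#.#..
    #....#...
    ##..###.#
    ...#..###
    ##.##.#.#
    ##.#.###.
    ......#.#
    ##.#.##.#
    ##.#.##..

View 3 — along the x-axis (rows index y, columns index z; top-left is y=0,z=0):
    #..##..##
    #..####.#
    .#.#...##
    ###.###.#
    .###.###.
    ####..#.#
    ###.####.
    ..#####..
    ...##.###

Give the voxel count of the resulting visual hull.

|visual hull| = 151

initial block: 9^3 = 729
[1] y-view keeps 51 columns → grid now 459
[2] z-view keeps 41 columns → grid now 229
[3] x-view keeps 51 columns → grid now 151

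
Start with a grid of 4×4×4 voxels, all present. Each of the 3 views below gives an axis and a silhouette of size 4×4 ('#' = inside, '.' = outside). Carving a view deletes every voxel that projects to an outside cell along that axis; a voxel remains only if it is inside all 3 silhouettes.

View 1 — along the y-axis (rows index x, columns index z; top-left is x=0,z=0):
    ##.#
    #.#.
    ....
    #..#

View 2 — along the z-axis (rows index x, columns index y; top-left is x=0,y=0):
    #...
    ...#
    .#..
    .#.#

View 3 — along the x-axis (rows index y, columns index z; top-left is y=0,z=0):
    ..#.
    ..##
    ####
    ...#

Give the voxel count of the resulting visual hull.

2 voxels

full grid |V| = 64
[1] y-view keeps 7 columns → grid now 28
[2] z-view keeps 5 columns → grid now 9
[3] x-view keeps 8 columns → grid now 2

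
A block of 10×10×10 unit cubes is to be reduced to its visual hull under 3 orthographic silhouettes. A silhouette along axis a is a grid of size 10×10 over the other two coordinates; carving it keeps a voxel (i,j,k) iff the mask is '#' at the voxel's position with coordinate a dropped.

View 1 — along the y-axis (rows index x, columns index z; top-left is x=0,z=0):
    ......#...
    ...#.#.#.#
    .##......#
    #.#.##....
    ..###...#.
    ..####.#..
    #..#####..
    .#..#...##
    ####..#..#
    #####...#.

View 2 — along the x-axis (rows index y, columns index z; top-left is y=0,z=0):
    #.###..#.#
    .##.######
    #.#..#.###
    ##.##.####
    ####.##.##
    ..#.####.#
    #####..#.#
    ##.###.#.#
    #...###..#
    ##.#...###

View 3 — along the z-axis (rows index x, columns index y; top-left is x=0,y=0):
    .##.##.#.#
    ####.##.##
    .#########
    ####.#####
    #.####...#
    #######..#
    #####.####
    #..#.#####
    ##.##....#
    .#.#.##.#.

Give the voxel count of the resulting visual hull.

before carving: 1000 voxels (10×10×10)
carve view 1 (along y, XZ-mask fill 43/100): 430 voxels remain
carve view 2 (along x, YZ-mask fill 67/100): 288 voxels remain
carve view 3 (along z, XY-mask fill 72/100): 208 voxels remain

|visual hull| = 208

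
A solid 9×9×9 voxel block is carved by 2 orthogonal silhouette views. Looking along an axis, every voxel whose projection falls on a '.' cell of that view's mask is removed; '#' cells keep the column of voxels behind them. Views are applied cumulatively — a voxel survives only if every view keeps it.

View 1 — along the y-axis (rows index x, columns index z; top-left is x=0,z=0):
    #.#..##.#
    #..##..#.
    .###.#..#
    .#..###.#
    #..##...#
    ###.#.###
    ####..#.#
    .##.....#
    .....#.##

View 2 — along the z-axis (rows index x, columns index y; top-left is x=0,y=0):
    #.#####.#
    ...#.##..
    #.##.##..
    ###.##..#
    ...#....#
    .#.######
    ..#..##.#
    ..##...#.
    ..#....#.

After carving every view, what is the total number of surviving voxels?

voxel count = 198

initial block: 9^3 = 729
  1. axis=1 (XZ plane), |mask|=42  ⇒  voxels=378
  2. axis=2 (XY plane), |mask|=39  ⇒  voxels=198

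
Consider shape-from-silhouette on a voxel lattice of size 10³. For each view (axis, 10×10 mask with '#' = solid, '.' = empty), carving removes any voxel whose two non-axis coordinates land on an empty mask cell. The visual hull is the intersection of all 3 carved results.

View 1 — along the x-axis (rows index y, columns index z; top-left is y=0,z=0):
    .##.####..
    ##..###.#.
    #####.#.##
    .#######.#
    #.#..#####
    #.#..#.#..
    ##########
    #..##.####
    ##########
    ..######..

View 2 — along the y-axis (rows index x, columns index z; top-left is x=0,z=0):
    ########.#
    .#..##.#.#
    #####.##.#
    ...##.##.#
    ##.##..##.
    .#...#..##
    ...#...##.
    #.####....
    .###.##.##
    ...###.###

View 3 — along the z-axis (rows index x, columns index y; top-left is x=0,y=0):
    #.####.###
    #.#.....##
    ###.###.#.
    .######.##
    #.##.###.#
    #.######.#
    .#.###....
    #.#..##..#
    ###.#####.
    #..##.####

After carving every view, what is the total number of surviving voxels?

remaining voxels: 280

start: 10×10×10 = 1000 voxels
carve view 1 (along x, YZ-mask fill 72/100): 720 voxels remain
carve view 2 (along y, XZ-mask fill 58/100): 412 voxels remain
carve view 3 (along z, XY-mask fill 66/100): 280 voxels remain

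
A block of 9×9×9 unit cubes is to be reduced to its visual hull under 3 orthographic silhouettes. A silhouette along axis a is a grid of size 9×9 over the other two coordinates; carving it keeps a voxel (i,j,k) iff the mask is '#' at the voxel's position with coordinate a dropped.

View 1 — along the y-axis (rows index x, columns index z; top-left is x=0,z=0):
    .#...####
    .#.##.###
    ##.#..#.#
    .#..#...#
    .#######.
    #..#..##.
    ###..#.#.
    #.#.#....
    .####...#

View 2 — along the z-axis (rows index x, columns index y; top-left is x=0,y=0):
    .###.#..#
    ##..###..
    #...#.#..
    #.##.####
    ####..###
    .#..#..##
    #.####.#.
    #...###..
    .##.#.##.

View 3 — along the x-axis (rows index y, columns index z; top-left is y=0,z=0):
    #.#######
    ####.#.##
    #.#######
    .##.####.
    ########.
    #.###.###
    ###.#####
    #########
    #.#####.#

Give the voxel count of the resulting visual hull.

voxel count = 183

initial block: 9^3 = 729
V1 y: intersect with XZ mask (43 set) -- 387 left
V2 z: intersect with XY mask (46 set) -- 223 left
V3 x: intersect with YZ mask (68 set) -- 183 left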